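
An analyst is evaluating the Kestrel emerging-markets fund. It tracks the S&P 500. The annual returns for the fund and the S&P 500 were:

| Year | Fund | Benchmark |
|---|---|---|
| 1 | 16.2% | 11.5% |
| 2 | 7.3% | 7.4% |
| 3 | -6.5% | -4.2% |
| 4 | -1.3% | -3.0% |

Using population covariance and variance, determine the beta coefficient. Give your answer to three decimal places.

1.257

r̄p = 3.9250%,  r̄m = 2.9250%
Cov = Σ(rp − r̄p)(rm − r̄m) / 4 = 56.3994
Var(rm) = Σ(rm − r̄m)² / 4 = 44.8569
β = Cov / Var = 56.3994 / 44.8569 = 1.2573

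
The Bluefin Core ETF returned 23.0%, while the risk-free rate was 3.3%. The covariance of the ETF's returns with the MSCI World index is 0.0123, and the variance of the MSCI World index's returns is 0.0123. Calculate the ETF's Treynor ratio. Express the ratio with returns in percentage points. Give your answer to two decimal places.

19.70

β = Cov / Var = 0.0123 / 0.0123 = 1.0000
Treynor = (Rp − Rf) / β = (23.0% − 3.3%) / 1.0000 = 19.70 / 1.0000 = 19.7000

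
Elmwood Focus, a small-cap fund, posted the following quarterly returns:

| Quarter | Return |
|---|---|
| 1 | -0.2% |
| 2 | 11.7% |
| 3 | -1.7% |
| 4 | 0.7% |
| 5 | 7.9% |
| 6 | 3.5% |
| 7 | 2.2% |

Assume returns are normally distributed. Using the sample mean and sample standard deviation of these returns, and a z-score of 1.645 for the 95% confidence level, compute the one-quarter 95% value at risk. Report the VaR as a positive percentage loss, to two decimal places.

4.41

Mean return r̄ = 24.10 / 7 = 3.4429%
Σ(r − r̄)² = (-0.2 − 3.4429)² + (11.7 − 3.4429)² + … = 136.8371
σ = √[136.8371 / 6] = 4.7756%
VaR = −(r̄ − z·σ) = −(3.4429 − 1.645 × 4.7756) = −(-4.4130) = 4.4130%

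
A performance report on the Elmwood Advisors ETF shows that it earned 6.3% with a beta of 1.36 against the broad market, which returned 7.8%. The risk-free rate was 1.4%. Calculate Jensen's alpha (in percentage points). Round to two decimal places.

CAPM expected return = Rf + β(Rm − Rf) = 1.4% + 1.36 × (7.8% − 1.4%) = 1.4 + 1.36 × 6.40 = 10.1040%
Jensen's α = Rp − E[R] = 6.3% − 10.1040% = -3.8040

-3.80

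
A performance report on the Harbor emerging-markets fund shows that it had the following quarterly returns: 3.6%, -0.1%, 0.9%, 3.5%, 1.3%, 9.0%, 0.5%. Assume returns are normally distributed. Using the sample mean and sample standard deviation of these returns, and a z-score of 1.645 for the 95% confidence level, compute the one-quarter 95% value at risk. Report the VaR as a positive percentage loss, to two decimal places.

2.49

r̄ = (3.6 − 0.1 + 0.9 + 3.5 + 1.3 + 9 + 0.5) / 7 = 2.6714%
Sample std dev = √[59.0143 / 6] = 3.1362%
VaR = −(r̄ − z·σ) = −(2.6714 − 1.645 × 3.1362) = −(-2.4876) = 2.4876%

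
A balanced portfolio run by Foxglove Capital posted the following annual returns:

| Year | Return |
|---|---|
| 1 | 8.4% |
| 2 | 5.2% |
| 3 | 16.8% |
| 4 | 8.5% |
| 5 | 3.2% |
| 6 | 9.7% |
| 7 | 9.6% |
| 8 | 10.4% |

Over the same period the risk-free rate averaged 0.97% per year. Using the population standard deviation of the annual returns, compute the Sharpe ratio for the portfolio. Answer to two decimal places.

r̄ = (8.4 + 5.2 + 16.8 + 8.5 + 3.2 + 9.7 + 9.6 + 10.4) / 8 = 71.80 / 8 = 8.9750%
Population σ = √[Σ(r − r̄)² / 8] = √[112.3350 / 8] = √14.0419 = 3.7473%
Sharpe = (r̄ − rf) / σ = (8.9750 − 0.97) / 3.7473 = 8.0050 / 3.7473 = 2.1362

2.14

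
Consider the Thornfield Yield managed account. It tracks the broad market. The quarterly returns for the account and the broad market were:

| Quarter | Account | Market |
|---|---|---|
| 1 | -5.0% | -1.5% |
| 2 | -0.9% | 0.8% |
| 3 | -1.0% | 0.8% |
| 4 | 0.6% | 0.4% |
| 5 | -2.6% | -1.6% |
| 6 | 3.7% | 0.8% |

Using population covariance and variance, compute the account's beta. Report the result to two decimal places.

r̄p = -0.8667%,  r̄m = -0.0500%
Cov = Σ(rp − r̄p)(rm − r̄m) / 6 = 2.1800
Var(rm) = Σ(rm − r̄m)² / 6 = 1.1458
β = Cov / Var = 2.1800 / 1.1458 = 1.9026

1.90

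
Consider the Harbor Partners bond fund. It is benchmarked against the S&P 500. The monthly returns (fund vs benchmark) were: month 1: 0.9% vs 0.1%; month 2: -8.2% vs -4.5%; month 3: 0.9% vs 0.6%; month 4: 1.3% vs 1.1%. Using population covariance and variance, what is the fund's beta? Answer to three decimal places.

r̄p = -1.2750%,  r̄m = -0.6750%
Cov = Σ(rp − r̄p)(rm − r̄m) / 4 = 8.8794
Var(rm) = Σ(rm − r̄m)² / 4 = 5.0019
β = Cov / Var = 8.8794 / 5.0019 = 1.7752

1.775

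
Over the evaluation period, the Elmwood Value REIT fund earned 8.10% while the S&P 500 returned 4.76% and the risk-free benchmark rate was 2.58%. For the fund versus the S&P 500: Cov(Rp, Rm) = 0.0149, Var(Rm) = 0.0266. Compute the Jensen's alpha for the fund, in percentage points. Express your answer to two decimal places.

β = Cov / Var = 0.0149 / 0.0266 = 0.5602
E[R] = Rf + β(Rm − Rf) = 2.58% + 0.5602 × (4.76% − 2.58%) = 3.8012%
α = Rp − E[R] = 8.10% − 3.8012% = 4.2988

4.30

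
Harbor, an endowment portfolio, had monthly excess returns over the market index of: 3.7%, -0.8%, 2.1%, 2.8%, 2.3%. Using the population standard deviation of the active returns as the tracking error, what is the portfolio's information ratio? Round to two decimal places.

1.33

Mean return μ = 10.10 / 5 = 2.0200%
Population σ = √[Σ(r − μ)² / 5] = √[11.4680 / 5] = √2.2936 = 1.5145%
IR = μ / tracking error = 2.0200 / 1.5145 = 1.3338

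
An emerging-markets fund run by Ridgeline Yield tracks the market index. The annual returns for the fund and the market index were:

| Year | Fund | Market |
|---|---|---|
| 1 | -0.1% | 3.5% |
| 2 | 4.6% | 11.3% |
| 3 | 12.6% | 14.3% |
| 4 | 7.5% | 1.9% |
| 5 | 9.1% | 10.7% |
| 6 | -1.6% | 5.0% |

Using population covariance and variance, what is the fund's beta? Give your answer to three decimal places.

r̄p = 5.3500%,  r̄m = 7.7833%
Cov = Σ(rp − r̄p)(rm − r̄m) / 6 = 14.2642
Var(rm) = Σ(rm − r̄m)² / 6 = 20.6747
β = Cov / Var = 14.2642 / 20.6747 = 0.6899

0.690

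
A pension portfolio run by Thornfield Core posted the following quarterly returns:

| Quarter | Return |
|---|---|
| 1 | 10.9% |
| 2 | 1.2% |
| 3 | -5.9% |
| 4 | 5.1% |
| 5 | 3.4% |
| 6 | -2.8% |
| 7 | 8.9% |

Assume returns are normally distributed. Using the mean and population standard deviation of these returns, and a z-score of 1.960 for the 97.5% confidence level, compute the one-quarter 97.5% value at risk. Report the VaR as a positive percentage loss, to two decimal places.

Mean return μ = 20.80 / 7 = 2.9714%
Population std dev = √[217.8743 / 7] = 5.5790%
VaR = −(μ − z·σ) = −(2.9714 − 1.960 × 5.5790) = −(-7.9634) = 7.9634%

7.96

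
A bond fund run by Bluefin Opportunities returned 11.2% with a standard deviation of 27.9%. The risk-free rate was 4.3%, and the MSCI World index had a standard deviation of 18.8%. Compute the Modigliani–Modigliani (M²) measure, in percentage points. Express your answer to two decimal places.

8.95

Sharpe = (Rp − Rf) / σp = (11.2% − 4.3%) / 27.9% = 0.2473
M² = Rf + Sharpe × σm = 4.3% + 0.2473 × 18.8% = 8.9492%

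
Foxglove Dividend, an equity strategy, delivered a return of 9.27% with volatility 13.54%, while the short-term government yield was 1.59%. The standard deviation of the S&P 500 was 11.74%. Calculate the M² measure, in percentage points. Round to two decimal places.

8.25

Sharpe = (Rp − Rf) / σp = (9.27% − 1.59%) / 13.54% = 0.5672
M² = Rf + Sharpe × σm = 1.59% + 0.5672 × 11.74% = 8.2489%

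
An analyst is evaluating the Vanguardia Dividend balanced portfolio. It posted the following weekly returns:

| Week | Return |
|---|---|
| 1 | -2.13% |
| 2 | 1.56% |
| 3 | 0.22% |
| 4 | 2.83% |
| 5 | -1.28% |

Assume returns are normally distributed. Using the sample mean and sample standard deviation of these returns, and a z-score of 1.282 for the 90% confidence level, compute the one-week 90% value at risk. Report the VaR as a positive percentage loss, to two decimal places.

2.35

r̄ = (-2.13 + 1.56 + 0.22 + 2.83 − 1.28) / 5 = 0.2400%
Σ(r − r̄)² = (-2.13 − 0.2400)² + (1.56 − 0.2400)² + … = 16.3782
σ = √[16.3782 / 4] = 2.0235%
VaR = −(r̄ − z·σ) = −(0.2400 − 1.282 × 2.0235) = −(-2.3541) = 2.3541%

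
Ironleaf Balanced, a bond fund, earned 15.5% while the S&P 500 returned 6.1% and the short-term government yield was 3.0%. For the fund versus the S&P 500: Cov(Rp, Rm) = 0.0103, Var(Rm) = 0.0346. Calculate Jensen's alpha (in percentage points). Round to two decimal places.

β = Cov / Var = 0.0103 / 0.0346 = 0.2977
E[R] = Rf + β(Rm − Rf) = 3.0% + 0.2977 × (6.1% − 3.0%) = 3.9229%
α = Rp − E[R] = 15.5% − 3.9229% = 11.5771

11.58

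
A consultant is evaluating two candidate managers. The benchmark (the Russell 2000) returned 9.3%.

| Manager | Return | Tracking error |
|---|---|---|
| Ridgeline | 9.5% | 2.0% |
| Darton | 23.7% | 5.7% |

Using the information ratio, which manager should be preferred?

Darton

Ridgeline: IR = (9.5% − 9.3%) / 2.0% = 0.100
Darton: IR = (23.7% − 9.3%) / 5.7% = 2.526
Highest: Darton (2.526).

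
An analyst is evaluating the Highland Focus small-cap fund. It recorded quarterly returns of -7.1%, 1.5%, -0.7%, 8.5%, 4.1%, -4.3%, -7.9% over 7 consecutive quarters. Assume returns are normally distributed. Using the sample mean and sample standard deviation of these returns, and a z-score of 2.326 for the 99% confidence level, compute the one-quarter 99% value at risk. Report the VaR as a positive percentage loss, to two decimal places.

14.87

r̄ = (-7.1 + 1.5 − 0.7 + 8.5 + 4.1 − 4.3 − 7.9) / 7 = -0.8429%
Sample std dev = √[218.1371 / 6] = 6.0296%
VaR = −(r̄ − z·σ) = −(-0.8429 − 2.326 × 6.0296) = −(-14.8677) = 14.8677%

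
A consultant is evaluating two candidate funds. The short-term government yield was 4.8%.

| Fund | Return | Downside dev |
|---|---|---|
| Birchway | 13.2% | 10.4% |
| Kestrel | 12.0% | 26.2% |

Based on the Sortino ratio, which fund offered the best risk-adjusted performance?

Birchway: Sortino ratio = (13.2% − 4.8%) / 10.4% = 0.808
Kestrel: Sortino ratio = (12.0% − 4.8%) / 26.2% = 0.275
Highest: Birchway (0.808).

Birchway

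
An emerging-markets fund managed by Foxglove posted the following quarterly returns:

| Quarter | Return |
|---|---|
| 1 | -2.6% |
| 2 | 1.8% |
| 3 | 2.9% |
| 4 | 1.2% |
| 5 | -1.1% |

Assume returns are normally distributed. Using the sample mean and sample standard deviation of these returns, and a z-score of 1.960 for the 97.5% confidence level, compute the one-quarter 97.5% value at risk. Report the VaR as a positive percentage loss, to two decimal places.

Mean return r̄ = 2.20 / 5 = 0.4400%
Σ(r − r̄)² = (-2.6 − 0.4400)² + (1.8 − 0.4400)² + … = 20.0920
σ = √[20.0920 / 4] = 2.2412%
VaR = −(r̄ − z·σ) = −(0.4400 − 1.960 × 2.2412) = −(-3.9528) = 3.9528%

3.95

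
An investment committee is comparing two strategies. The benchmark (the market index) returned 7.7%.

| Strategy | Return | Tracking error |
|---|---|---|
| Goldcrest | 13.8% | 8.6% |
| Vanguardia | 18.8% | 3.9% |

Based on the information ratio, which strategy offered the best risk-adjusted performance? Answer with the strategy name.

Goldcrest: IR = (13.8% − 7.7%) / 8.6% = 0.709
Vanguardia: IR = (18.8% − 7.7%) / 3.9% = 2.846
Highest: Vanguardia (2.846).

Vanguardia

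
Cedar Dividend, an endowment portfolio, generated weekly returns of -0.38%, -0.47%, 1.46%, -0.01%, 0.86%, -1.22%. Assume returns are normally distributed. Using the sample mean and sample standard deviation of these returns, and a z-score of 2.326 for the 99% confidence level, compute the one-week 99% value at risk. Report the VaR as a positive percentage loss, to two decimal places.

2.22

Mean return μ = 0.240 / 6 = 0.0400%
Σ(r − μ)² = (-0.38 − 0.0400)² + (-0.47 − 0.0400)² + (1.46 − 0.0400)² + … = 4.7154
σ = √[4.7154 / 5] = 0.9711%
VaR = −(μ − z·σ) = −(0.0400 − 2.326 × 0.9711) = −(-2.2188) = 2.2188%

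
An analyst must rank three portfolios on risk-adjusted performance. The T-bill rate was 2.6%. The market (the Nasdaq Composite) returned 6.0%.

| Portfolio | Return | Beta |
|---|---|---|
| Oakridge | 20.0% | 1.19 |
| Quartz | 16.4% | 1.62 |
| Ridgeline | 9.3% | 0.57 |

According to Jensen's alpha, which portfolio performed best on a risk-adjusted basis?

Oakridge: α = 20.0% − [2.6% + 1.19 × (6.0% − 2.6%)] = 13.354
Quartz: α = 16.4% − [2.6% + 1.62 × (6.0% − 2.6%)] = 8.292
Ridgeline: α = 9.3% − [2.6% + 0.57 × (6.0% − 2.6%)] = 4.762
Highest: Oakridge (13.354).

Oakridge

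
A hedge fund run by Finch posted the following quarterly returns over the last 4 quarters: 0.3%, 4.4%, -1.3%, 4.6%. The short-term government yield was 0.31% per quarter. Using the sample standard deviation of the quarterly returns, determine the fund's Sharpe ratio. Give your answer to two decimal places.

Mean return r̄ = 8.00 / 4 = 2.0000%
Σ(r − r̄)² = 26.3000; sample σ = √(26.3000/3) = 2.9609%
Sharpe = (r̄ − rf) / σ = (2.0000 − 0.31) / 2.9609 = 1.6900 / 2.9609 = 0.5708

0.57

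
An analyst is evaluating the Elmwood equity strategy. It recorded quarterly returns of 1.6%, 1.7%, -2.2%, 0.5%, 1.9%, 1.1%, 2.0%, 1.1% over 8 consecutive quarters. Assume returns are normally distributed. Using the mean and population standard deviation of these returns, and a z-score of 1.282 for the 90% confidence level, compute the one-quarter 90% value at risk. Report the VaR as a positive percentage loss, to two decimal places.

r̄ = (1.6 + 1.7 − 2.2 + 0.5 + 1.9 + 1.1 + 2 + 1.1) / 8 = 7.70 / 8 = 0.9625%
Population std dev = √[13.1588 / 8] = 1.2825%
VaR = −(r̄ − z·σ) = −(0.9625 − 1.282 × 1.2825) = −(-0.6817) = 0.6817%

0.68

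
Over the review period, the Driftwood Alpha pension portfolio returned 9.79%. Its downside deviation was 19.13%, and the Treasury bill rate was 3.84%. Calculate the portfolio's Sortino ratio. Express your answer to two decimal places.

Sortino = (Rp − Rf) / σd = (9.79% − 3.84%) / 19.13% = 5.95% / 19.13% = 0.3110

0.31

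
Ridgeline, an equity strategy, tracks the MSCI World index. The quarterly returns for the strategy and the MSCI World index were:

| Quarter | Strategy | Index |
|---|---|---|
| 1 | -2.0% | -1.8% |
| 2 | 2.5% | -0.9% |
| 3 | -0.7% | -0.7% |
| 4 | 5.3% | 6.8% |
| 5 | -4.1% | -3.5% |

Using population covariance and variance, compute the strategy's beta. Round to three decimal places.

r̄p = 0.2000%,  r̄m = -0.0200%
Cov = Σ(rp − r̄p)(rm − r̄m) / 5 = 10.4500
Var(rm) = Σ(rm − r̄m)² / 5 = 12.6056
β = Cov / Var = 10.4500 / 12.6056 = 0.8290

0.829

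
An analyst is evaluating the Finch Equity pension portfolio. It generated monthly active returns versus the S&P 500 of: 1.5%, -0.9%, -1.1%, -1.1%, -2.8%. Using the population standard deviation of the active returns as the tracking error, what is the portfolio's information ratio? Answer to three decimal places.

Mean return μ = -4.40 / 5 = -0.8800%
Population std dev = √[9.4480 / 5] = 1.3746%
IR = μ / tracking error = -0.8800 / 1.3746 = -0.6402

-0.640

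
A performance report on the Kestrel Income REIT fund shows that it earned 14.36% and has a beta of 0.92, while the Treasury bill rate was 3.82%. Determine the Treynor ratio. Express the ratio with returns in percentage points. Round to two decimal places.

11.46

Treynor = (Rp − Rf) / β = (14.36% − 3.82%) / 0.92 = 10.54 / 0.92 = 11.4565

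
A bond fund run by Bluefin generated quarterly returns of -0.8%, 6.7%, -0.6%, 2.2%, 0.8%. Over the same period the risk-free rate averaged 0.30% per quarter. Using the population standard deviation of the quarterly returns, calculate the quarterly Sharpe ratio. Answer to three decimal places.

r̄ = (-0.8 + 6.7 − 0.6 + 2.2 + 0.8) / 5 = 8.30 / 5 = 1.6600%
Σ(r − r̄)² = 37.5920; population σ = √(37.5920/5) = 2.7420%
Sharpe = (r̄ − rf) / σ = (1.6600 − 0.3) / 2.7420 = 1.3600 / 2.7420 = 0.4960

0.496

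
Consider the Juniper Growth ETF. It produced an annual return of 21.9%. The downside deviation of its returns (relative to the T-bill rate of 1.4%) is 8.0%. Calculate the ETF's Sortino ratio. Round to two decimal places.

2.56

Sortino = (Rp − Rf) / σd = (21.9% − 1.4%) / 8.0% = 20.50% / 8.0% = 2.5625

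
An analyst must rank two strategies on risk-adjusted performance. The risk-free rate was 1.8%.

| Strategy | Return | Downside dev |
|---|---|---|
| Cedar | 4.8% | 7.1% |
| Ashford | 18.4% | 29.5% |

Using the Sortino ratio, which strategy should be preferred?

Ashford

Cedar: Sortino ratio = (4.8% − 1.8%) / 7.1% = 0.423
Ashford: Sortino ratio = (18.4% − 1.8%) / 29.5% = 0.563
Highest: Ashford (0.563).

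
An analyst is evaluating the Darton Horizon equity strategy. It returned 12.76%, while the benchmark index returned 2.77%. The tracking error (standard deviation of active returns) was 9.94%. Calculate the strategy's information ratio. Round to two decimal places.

IR = (Rp − Rb) / TE = (12.76% − 2.77%) / 9.94% = 9.99% / 9.94% = 1.0050

1.01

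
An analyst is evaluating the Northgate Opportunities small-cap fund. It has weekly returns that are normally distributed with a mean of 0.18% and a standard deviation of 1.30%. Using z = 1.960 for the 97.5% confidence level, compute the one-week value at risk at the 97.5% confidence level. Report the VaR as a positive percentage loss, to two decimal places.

2.37

VaR (as % loss) = −(μ − z·σ) = −(0.18% − 1.960 × 1.30%) = −(-2.3680%) = 2.3680%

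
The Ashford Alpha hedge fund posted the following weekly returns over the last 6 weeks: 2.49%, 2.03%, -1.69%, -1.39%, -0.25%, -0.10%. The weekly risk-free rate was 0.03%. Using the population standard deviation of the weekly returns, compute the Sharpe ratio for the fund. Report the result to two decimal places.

r̄ = (2.49 + 2.03 − 1.69 − 1.39 − 0.25 − 0.1) / 6 = 1.090 / 6 = 0.1817%
Σ(r − r̄)² = (2.49 − 0.1817)² + (2.03 − 0.1817)² + (-1.69 − 0.1817)² + … = 14.9837
σ = √[14.9837 / 6] = 1.5803%
Sharpe = (r̄ − rf) / σ = (0.1817 − 0.03) / 1.5803 = 0.1517 / 1.5803 = 0.0960

0.10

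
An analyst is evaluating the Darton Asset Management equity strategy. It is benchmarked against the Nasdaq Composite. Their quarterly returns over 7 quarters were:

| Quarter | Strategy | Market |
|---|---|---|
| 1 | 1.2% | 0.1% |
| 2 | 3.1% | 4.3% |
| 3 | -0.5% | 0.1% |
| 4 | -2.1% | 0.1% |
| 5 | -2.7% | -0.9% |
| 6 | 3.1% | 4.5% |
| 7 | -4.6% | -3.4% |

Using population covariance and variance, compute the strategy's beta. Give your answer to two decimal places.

0.98

r̄p = -0.3571%,  r̄m = 0.6857%
Cov = Σ(rp − r̄p)(rm − r̄m) / 7 = 6.7035
Var(rm) = Σ(rm − r̄m)² / 7 = 6.8355
β = Cov / Var = 6.7035 / 6.8355 = 0.9807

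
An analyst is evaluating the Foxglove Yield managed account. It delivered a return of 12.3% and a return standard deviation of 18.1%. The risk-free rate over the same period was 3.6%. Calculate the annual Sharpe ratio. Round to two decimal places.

0.48

Sharpe = (Rp − Rf) / σp = (12.3% − 3.6%) / 18.1% = 8.70% / 18.1% = 0.4807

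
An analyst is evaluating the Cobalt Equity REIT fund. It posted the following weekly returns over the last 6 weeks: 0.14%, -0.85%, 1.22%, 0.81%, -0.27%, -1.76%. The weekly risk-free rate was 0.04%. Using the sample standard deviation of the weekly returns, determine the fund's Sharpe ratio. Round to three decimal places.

Mean return r̄ = -0.710 / 6 = -0.1183%
Σ(r − r̄)² = 5.9731; sample σ = √(5.9731/5) = 1.0930%
Sharpe = (r̄ − rf) / σ = (-0.1183 − 0.04) / 1.0930 = -0.1583 / 1.0930 = -0.1448

-0.145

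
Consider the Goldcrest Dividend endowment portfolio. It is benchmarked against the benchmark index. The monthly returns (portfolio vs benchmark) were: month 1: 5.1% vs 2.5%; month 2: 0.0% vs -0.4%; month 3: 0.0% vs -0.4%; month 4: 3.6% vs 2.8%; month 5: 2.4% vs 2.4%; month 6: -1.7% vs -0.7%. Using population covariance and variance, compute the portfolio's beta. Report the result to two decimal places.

1.41

r̄p = 1.5667%,  r̄m = 1.0333%
Cov = Σ(rp − r̄p)(rm − r̄m) / 6 = 3.3444
Var(rm) = Σ(rm − r̄m)² / 6 = 2.3756
β = Cov / Var = 3.3444 / 2.3756 = 1.4078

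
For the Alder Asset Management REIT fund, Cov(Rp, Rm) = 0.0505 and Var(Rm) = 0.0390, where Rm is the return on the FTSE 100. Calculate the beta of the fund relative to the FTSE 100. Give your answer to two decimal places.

1.29

β = Cov(Rp, Rm) / Var(Rm) = 0.0505 / 0.0390 = 1.2949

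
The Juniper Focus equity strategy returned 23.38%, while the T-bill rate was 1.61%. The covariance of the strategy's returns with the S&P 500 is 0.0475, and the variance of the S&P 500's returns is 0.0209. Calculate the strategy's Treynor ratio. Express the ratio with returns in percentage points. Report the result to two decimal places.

β = Cov / Var = 0.0475 / 0.0209 = 2.2727
Treynor = (Rp − Rf) / β = (23.38% − 1.61%) / 2.2727 = 21.77 / 2.2727 = 9.5789

9.58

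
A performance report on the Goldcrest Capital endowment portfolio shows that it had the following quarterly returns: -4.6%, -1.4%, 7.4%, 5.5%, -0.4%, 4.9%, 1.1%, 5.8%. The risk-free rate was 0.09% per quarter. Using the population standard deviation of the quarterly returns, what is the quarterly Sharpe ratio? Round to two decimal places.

0.56

Mean return r̄ = 18.30 / 8 = 2.2875%
Σ(r − r̄)² = (-4.6 − 2.2875)² + (-1.4 − 2.2875)² + (7.4 − 2.2875)² + … = 125.2888
population σ = √(125.2888 / 8) = √15.6611 = 3.9574%
Sharpe = (r̄ − rf) / σ = (2.2875 − 0.09) / 3.9574 = 2.1975 / 3.9574 = 0.5553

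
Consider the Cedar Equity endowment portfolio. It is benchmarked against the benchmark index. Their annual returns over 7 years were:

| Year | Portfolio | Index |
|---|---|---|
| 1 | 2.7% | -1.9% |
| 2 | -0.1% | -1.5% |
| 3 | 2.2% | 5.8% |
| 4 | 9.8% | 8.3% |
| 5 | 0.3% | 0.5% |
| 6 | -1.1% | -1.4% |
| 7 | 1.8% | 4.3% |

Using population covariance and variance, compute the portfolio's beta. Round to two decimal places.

r̄p = 2.2286%,  r̄m = 2.0143%
Cov = Σ(rp − r̄p)(rm − r̄m) / 7 = 9.5896
Var(rm) = Σ(rm − r̄m)² / 7 = 14.3841
β = Cov / Var = 9.5896 / 14.3841 = 0.6667

0.67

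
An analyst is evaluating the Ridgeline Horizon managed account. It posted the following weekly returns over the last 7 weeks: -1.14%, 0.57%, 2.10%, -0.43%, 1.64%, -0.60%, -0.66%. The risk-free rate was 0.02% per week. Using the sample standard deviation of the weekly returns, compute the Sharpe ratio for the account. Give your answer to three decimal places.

r̄ = (-1.14 + 0.57 + 2.1 − 0.43 + 1.64 − 0.6 − 0.66) / 7 = 0.2114%
Σ(r − r̄)² = 9.3917; sample σ = √(9.3917/6) = 1.2511%
Sharpe = (r̄ − rf) / σ = (0.2114 − 0.02) / 1.2511 = 0.1914 / 1.2511 = 0.1530

0.153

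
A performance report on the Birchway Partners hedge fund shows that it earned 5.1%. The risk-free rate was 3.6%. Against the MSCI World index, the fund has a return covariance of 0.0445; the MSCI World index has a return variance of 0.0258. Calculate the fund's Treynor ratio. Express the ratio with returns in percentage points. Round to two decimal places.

β = Cov / Var = 0.0445 / 0.0258 = 1.7248
Treynor = (Rp − Rf) / β = (5.1% − 3.6%) / 1.7248 = 1.50 / 1.7248 = 0.8697

0.87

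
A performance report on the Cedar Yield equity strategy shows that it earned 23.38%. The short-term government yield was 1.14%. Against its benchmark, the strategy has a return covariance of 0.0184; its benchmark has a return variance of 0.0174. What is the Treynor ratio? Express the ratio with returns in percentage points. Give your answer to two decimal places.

β = Cov / Var = 0.0184 / 0.0174 = 1.0575
Treynor = (Rp − Rf) / β = (23.38% − 1.14%) / 1.0575 = 22.24 / 1.0575 = 21.0307

21.03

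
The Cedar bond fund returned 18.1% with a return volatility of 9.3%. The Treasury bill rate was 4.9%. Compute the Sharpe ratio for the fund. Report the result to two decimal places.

1.42

Sharpe = (Rp − Rf) / σp = (18.1% − 4.9%) / 9.3% = 13.20% / 9.3% = 1.4194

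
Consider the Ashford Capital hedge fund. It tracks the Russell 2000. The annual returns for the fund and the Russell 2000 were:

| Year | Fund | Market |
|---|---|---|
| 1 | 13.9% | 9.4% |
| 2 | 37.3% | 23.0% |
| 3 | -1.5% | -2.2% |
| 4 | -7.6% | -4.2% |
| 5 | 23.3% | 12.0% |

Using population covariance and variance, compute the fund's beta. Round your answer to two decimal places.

1.63

r̄p = 13.0800%,  r̄m = 7.6000%
Cov = Σ(rp − r̄p)(rm − r̄m) / 5 = 161.2680
Var(rm) = Σ(rm − r̄m)² / 5 = 99.0080
β = Cov / Var = 161.2680 / 99.0080 = 1.6288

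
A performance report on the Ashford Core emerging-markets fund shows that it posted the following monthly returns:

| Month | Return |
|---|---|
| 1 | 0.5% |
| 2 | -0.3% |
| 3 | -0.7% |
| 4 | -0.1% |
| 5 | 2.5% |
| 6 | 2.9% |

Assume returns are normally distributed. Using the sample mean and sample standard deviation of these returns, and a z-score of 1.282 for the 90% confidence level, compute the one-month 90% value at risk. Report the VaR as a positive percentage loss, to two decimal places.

1.16

μ = (0.5 − 0.3 − 0.7 − 0.1 + 2.5 + 2.9) / 6 = 4.80 / 6 = 0.8000%
Σ(r − μ)² = 11.6600; sample σ = √(11.6600/5) = 1.5271%
VaR = −(μ − z·σ) = −(0.8000 − 1.282 × 1.5271) = −(-1.1577) = 1.1577%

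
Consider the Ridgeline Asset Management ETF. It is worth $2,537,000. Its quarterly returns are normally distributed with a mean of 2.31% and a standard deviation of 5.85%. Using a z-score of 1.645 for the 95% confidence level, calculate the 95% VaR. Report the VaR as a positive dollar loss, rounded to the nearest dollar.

Return at the 95% tail: μ − z·σ = 2.31% − 1.645 × 5.85% = 2.31 − 9.62325 = -7.31325%
VaR = −(-7.31325%) × $2,537,000 = 7.31325% × $2,537,000 = $185,537

$185,537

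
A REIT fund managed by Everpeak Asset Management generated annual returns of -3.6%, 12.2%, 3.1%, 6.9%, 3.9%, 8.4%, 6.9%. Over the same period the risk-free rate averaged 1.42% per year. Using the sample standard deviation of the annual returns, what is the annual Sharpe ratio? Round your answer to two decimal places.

0.80

Mean return μ = 37.80 / 7 = 5.4000%
Σ(r − μ)² = (-3.6 − 5.4000)² + (12.2 − 5.4000)² + … = 148.2800
σ = √[148.2800 / 6] = 4.9713%
Sharpe = (μ − rf) / σ = (5.4000 − 1.42) / 4.9713 = 3.9800 / 4.9713 = 0.8006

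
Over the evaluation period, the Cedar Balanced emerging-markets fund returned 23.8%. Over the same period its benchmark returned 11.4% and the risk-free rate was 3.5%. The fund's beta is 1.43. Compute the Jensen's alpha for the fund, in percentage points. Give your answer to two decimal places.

CAPM expected return = Rf + β(Rm − Rf) = 3.5% + 1.43 × (11.4% − 3.5%) = 3.5 + 1.43 × 7.90 = 14.7970%
Jensen's α = Rp − E[R] = 23.8% − 14.7970% = 9.0030

9.00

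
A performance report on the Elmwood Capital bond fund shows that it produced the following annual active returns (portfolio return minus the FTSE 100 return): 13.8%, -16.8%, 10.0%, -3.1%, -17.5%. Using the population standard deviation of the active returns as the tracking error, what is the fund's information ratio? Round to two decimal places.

-0.21

r̄ = (13.8 − 16.8 + 10 − 3.1 − 17.5) / 5 = -13.60 / 5 = -2.7200%
Population σ = √[Σ(r − r̄)² / 5] = √[851.5480 / 5] = √170.3096 = 13.0503%
IR = r̄ / tracking error = -2.7200 / 13.0503 = -0.2084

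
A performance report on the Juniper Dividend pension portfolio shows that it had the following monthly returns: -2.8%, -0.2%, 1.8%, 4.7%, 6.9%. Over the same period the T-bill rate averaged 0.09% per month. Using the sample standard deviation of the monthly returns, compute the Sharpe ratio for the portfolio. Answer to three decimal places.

0.517

Mean return r̄ = 10.40 / 5 = 2.0800%
Σ(r − r̄)² = (-2.8 − 2.0800)² + (-0.2 − 2.0800)² + … = 59.1880
sample σ = √(59.1880 / 4) = √14.7970 = 3.8467%
Sharpe = (r̄ − rf) / σ = (2.0800 − 0.09) / 3.8467 = 1.9900 / 3.8467 = 0.5173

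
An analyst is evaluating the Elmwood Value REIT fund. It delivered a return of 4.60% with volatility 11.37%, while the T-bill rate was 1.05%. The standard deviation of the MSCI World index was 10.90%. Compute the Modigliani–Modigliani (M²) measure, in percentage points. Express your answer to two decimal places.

Sharpe = (Rp − Rf) / σp = (4.60% − 1.05%) / 11.37% = 0.3122
M² = Rf + Sharpe × σm = 1.05% + 0.3122 × 10.90% = 4.4530%

4.45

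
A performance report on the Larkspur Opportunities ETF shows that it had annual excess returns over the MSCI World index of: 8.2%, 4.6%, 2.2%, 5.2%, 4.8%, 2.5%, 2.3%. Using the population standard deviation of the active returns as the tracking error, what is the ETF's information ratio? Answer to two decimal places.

Mean return r̄ = 29.80 / 7 = 4.2571%
Population std dev = √[27.9971 / 7] = 1.9999%
IR = r̄ / tracking error = 4.2571 / 1.9999 = 2.1287

2.13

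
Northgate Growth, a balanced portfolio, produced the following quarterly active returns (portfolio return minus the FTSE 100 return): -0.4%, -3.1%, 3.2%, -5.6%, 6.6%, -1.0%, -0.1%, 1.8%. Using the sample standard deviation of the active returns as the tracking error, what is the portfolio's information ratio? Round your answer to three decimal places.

μ = (-0.4 − 3.1 + 3.2 − 5.6 + 6.6 − 1 − 0.1 + 1.8) / 8 = 1.40 / 8 = 0.1750%
Sample std dev = √[98.9350 / 7] = 3.7595%
IR = μ / tracking error = 0.1750 / 3.7595 = 0.0465

0.047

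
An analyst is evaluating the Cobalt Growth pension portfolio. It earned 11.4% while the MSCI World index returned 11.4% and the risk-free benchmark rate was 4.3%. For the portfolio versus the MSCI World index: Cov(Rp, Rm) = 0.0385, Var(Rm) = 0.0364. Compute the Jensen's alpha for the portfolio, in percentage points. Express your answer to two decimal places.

-0.41

β = Cov / Var = 0.0385 / 0.0364 = 1.0577
E[R] = Rf + β(Rm − Rf) = 4.3% + 1.0577 × (11.4% − 4.3%) = 11.8097%
α = Rp − E[R] = 11.4% − 11.8097% = -0.4097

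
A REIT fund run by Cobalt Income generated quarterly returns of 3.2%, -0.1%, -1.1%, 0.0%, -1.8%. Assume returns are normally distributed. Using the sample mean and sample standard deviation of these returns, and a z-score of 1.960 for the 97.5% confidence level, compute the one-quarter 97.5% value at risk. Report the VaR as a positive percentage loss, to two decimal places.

3.72

μ = (3.2 − 0.1 − 1.1 + 0 − 1.8) / 5 = 0.0400%
Σ(r − μ)² = 14.6920; sample σ = √(14.6920/4) = 1.9165%
VaR = −(μ − z·σ) = −(0.0400 − 1.960 × 1.9165) = −(-3.7163) = 3.7163%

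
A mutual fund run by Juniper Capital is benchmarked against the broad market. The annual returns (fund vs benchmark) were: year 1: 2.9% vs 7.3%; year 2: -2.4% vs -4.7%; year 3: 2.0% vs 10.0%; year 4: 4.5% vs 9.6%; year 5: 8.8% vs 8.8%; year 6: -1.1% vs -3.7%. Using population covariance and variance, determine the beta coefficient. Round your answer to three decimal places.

0.470

r̄p = 2.4500%,  r̄m = 4.5500%
Cov = Σ(rp − r̄p)(rm − r̄m) / 6 = 18.3792
Var(rm) = Σ(rm − r̄m)² / 6 = 39.0758
β = Cov / Var = 18.3792 / 39.0758 = 0.4703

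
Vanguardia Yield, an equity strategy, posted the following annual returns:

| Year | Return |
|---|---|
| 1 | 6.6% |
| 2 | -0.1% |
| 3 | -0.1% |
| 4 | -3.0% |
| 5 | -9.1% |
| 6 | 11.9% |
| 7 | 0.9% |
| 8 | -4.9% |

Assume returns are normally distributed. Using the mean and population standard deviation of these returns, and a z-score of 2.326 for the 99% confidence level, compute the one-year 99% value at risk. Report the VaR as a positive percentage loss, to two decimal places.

Mean return μ = 2.20 / 8 = 0.2750%
Population std dev = √[301.2150 / 8] = 6.1361%
VaR = −(μ − z·σ) = −(0.2750 − 2.326 × 6.1361) = −(-13.9976) = 13.9976%

14.00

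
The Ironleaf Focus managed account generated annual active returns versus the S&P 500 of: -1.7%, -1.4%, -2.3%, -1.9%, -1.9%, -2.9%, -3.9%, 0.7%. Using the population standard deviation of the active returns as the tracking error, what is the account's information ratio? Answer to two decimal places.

μ = (-1.7 − 1.4 − 2.3 − 1.9 − 1.9 − 2.9 − 3.9 + 0.7) / 8 = -1.9125%
Σ(r − μ)² = (-1.7 − (-1.9125))² + (-1.4 − (-1.9125))² + … = 12.2088
σ = √[12.2088 / 8] = 1.2354%
IR = μ / tracking error = -1.9125 / 1.2354 = -1.5481

-1.55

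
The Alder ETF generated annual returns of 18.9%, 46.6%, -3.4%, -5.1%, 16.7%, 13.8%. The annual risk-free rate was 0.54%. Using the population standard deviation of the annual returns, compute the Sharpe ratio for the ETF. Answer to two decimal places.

μ = (18.9 + 46.6 − 3.4 − 5.1 + 16.7 + 13.8) / 6 = 87.50 / 6 = 14.5833%
Population std dev = √[1759.6283 / 6] = 17.1252%
Sharpe = (μ − rf) / σ = (14.5833 − 0.54) / 17.1252 = 14.0433 / 17.1252 = 0.8200

0.82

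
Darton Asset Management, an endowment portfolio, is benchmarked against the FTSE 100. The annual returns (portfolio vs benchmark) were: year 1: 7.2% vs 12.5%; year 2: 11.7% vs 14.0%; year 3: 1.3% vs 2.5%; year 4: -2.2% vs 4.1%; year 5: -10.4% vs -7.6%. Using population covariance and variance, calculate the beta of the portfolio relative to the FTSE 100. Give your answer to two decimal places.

0.95

r̄p = 1.5200%,  r̄m = 5.1000%
Cov = Σ(rp − r̄p)(rm − r̄m) / 5 = 57.6620
Var(rm) = Σ(rm − r̄m)² / 5 = 60.6040
β = Cov / Var = 57.6620 / 60.6040 = 0.9515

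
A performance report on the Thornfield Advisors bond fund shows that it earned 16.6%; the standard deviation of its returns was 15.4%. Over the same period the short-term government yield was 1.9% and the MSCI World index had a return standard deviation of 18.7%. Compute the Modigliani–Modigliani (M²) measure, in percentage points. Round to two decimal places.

Sharpe = (Rp − Rf) / σp = (16.6% − 1.9%) / 15.4% = 0.9545
M² = Rf + Sharpe × σm = 1.9% + 0.9545 × 18.7% = 19.7492%

19.75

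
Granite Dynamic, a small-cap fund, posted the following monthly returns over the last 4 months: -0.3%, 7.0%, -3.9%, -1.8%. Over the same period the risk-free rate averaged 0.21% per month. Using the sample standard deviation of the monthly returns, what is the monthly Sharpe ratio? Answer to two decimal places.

Mean return r̄ = 1.00 / 4 = 0.2500%
Σ(r − r̄)² = 67.2900; sample σ = √(67.2900/3) = 4.7360%
Sharpe = (r̄ − rf) / σ = (0.2500 − 0.21) / 4.7360 = 0.0400 / 4.7360 = 0.0084

0.01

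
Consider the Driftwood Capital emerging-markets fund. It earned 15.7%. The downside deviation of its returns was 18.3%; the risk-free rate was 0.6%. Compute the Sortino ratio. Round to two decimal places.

Sortino = (Rp − Rf) / σd = (15.7% − 0.6%) / 18.3% = 15.10% / 18.3% = 0.8251

0.83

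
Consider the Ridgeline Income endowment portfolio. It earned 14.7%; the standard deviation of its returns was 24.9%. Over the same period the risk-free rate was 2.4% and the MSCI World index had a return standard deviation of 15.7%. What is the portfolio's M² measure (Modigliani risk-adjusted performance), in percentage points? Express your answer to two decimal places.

10.16

Sharpe = (Rp − Rf) / σp = (14.7% − 2.4%) / 24.9% = 0.4940
M² = Rf + Sharpe × σm = 2.4% + 0.4940 × 15.7% = 10.1558%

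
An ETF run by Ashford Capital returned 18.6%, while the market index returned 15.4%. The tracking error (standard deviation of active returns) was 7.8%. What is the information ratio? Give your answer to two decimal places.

0.41

IR = (Rp − Rb) / TE = (18.6% − 15.4%) / 7.8% = 3.20% / 7.8% = 0.4103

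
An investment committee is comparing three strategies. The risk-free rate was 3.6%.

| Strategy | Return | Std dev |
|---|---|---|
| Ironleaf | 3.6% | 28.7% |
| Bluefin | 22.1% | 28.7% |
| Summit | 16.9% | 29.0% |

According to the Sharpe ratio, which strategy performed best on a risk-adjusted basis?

Bluefin

Ironleaf: Sharpe ratio = (3.6% − 3.6%) / 28.7% = 0.000
Bluefin: Sharpe ratio = (22.1% − 3.6%) / 28.7% = 0.645
Summit: Sharpe ratio = (16.9% − 3.6%) / 29.0% = 0.459
Highest: Bluefin (0.645).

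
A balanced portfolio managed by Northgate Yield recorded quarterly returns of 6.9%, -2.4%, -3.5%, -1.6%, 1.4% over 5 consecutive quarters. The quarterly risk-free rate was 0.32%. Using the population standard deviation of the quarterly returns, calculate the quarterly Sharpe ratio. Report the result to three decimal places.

-0.043

r̄ = (6.9 − 2.4 − 3.5 − 1.6 + 1.4) / 5 = 0.1600%
Population std dev = √[70.0120 / 5] = 3.7420%
Sharpe = (r̄ − rf) / σ = (0.1600 − 0.32) / 3.7420 = -0.1600 / 3.7420 = -0.0428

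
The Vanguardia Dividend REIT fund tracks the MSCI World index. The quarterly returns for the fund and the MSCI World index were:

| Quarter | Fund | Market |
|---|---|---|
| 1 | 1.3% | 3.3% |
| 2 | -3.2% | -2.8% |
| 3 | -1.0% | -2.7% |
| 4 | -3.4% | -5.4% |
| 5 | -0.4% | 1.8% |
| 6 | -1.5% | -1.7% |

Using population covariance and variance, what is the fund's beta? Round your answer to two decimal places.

0.50

r̄p = -1.3667%,  r̄m = -1.2500%
Cov = Σ(rp − r̄p)(rm − r̄m) / 6 = 4.3150
Var(rm) = Σ(rm − r̄m)² / 6 = 8.6558
β = Cov / Var = 4.3150 / 8.6558 = 0.4985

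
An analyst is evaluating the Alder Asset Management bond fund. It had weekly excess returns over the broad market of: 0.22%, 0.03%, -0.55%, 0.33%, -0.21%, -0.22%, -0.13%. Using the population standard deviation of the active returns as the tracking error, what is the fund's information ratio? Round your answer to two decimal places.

Mean return μ = -0.530 / 7 = -0.0757%
Population σ = √[Σ(r − μ)² / 7] = √[0.5300 / 7] = √0.0757 = 0.2751%
IR = μ / tracking error = -0.0757 / 0.2751 = -0.2752

-0.28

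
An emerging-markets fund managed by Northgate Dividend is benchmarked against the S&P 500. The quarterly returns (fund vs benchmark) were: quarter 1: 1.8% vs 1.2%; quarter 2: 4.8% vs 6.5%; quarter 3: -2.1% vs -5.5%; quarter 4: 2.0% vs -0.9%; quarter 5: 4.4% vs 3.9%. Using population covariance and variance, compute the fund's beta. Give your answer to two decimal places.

0.58

r̄p = 2.1800%,  r̄m = 1.0400%
Cov = Σ(rp − r̄p)(rm − r̄m) / 5 = 9.7868
Var(rm) = Σ(rm − r̄m)² / 5 = 16.9104
β = Cov / Var = 9.7868 / 16.9104 = 0.5787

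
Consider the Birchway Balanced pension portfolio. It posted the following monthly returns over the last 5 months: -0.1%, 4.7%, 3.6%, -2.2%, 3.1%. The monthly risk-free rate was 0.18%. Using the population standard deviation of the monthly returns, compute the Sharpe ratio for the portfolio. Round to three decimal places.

0.639

μ = (-0.1 + 4.7 + 3.6 − 2.2 + 3.1) / 5 = 1.8200%
Σ(r − μ)² = (-0.1 − 1.8200)² + (4.7 − 1.8200)² + … = 32.9480
σ = √[32.9480 / 5] = 2.5670%
Sharpe = (μ − rf) / σ = (1.8200 − 0.18) / 2.5670 = 1.6400 / 2.5670 = 0.6389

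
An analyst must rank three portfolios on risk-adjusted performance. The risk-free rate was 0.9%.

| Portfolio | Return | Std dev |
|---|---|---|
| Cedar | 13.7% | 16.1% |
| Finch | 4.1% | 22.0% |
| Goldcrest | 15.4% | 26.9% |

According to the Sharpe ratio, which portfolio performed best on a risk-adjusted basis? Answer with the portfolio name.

Cedar

Cedar: Sharpe ratio = (13.7% − 0.9%) / 16.1% = 0.795
Finch: Sharpe ratio = (4.1% − 0.9%) / 22.0% = 0.145
Goldcrest: Sharpe ratio = (15.4% − 0.9%) / 26.9% = 0.539
Highest: Cedar (0.795).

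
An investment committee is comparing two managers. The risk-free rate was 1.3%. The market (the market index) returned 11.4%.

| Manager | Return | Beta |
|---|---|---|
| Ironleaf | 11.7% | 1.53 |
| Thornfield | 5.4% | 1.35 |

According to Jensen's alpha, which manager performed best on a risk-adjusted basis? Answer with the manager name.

Ironleaf

Ironleaf: α = 11.7% − [1.3% + 1.53 × (11.4% − 1.3%)] = -5.053
Thornfield: α = 5.4% − [1.3% + 1.35 × (11.4% − 1.3%)] = -9.535
Highest: Ironleaf (-5.053).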